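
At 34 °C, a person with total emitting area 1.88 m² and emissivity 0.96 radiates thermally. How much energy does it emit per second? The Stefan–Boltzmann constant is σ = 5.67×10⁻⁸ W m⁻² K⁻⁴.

P ≈ 909 W

34 °C = 307 K.
P = εσAT⁴ = 0.96 × 5.67×10⁻⁸ × 1.88 × (307)⁴ = 0.96 × 5.67×10⁻⁸ × 1.88 × 8.88×10^9.
P = 909 W.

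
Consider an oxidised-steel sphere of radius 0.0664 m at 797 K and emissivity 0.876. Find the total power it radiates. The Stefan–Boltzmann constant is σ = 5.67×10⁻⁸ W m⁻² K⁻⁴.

P ≈ 1110 W

A = 4πr² = 4π × (0.0664)² = 0.0554 m².
Stefan–Boltzmann: P = εσAT⁴ = 0.876 × 5.67×10⁻⁸ × 0.0554 × (797)⁴ = 0.876 × 5.67×10⁻⁸ × 0.0554 × 4.03×10^11.
P = 1110 W.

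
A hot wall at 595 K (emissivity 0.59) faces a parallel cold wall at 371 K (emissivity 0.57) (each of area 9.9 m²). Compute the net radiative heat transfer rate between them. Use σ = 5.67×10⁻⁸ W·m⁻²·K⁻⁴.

For two large parallel gray plates, q = σ(T₁⁴ − T₂⁴) / (1/ε₁ + 1/ε₂ − 1).
1/ε₁ + 1/ε₂ − 1 = 1/0.59 + 1/0.57 − 1 = 2.449.
T₁⁴ − T₂⁴ = 1.25×10^11 − 1.89×10^10 = 1.06×10^11 K⁴.
q = 5.67×10⁻⁸ × 1.06×10^11 / 2.449 = 2460 W/m².
Q = q·A = 2460 × 9.9 = 24400 W.

Q ≈ 24400 W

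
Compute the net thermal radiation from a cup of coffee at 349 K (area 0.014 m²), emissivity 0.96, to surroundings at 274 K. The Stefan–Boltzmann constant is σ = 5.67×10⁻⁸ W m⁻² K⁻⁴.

Q ≈ 7.01 W

Q = εσA(T⁴ − T_s⁴). T⁴ − T_s⁴ = (349)⁴ − (274)⁴ = 1.48×10^10 − 5.64×10^9 = 9.20×10^9 K⁴.
Q = 0.96 × 5.67×10⁻⁸ × 0.0140 × 9.20×10^9 = 7.01 W.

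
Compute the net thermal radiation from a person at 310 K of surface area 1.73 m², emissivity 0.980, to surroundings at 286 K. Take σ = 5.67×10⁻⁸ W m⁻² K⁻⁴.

Q = εσA(T⁴ − T_s⁴). T⁴ − T_s⁴ = (310)⁴ − (286)⁴ = 9.24×10^9 − 6.69×10^9 = 2.54×10^9 K⁴.
Q = 0.980 × 5.67×10⁻⁸ × 1.73 × 2.54×10^9 = 245 W.

Q ≈ 245 W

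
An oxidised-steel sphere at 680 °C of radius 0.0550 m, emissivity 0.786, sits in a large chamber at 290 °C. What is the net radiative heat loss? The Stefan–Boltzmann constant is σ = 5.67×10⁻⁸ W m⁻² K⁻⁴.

Q ≈ 1230 W

A = 4πr² = 4π × (0.0550)² = 0.0380 m².
Convert: 680 °C = 953 K; 290 °C = 563 K.
Q = εσA(T⁴ − T_s⁴). T⁴ − T_s⁴ = (953)⁴ − (563)⁴ = 8.25×10^11 − 1.00×10^11 = 7.24×10^11 K⁴.
Q = 0.786 × 5.67×10⁻⁸ × 0.0380 × 7.24×10^11 = 1230 W.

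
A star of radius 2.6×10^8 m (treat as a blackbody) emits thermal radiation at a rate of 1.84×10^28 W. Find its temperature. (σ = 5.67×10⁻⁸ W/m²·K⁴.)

A = 4πr² = 4π × (2.6×10^8)² = 8.49×10^17 m².
From P = σAT⁴, T = (P / σA)^(1/4) = (1.84×10^28 / (5.67×10⁻⁸ × 8.49×10^17))^(1/4).
T = (3.82×10^17)^(1/4) = 24900 K.

T ≈ 24900 K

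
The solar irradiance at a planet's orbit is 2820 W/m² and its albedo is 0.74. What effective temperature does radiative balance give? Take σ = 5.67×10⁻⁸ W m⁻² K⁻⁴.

Power absorbed = (1−a)S·πR²; power emitted = 4πR²σT⁴. Equating and cancelling πR²:
T = ((1−a)S / 4σ)^(1/4) = (733 / (4 × 5.67×10⁻⁸))^(1/4) = (3.23×10^9)^(1/4).
T = 238 K.

T ≈ 238 K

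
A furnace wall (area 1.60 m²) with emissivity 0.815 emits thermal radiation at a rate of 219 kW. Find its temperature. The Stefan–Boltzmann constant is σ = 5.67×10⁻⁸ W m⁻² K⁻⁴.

T ≈ 1310 K

From P = εσAT⁴, T = (P / εσA)^(1/4) = (2.19×10^5 / (0.815 × 5.67×10⁻⁸ × 1.60))^(1/4).
T = (2.96×10^12)^(1/4) = 1310 K.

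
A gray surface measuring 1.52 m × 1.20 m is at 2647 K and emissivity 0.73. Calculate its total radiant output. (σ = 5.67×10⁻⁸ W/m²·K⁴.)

P ≈ 3.71×10^6 W

A = 1.52 × 1.20 = 1.82 m².
Stefan–Boltzmann: P = εσAT⁴ = 0.73 × 5.67×10⁻⁸ × 1.82 × (2647)⁴ = 0.73 × 5.67×10⁻⁸ × 1.82 × 4.91×10^13.
P = 3.71×10^6 W.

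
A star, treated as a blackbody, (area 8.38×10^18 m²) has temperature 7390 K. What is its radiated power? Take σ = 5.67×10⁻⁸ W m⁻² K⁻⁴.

P = σAT⁴ = 5.67×10⁻⁸ × 8.38×10^18 × (7390)⁴ = 5.67×10⁻⁸ × 8.38×10^18 × 2.98×10^15.
P = 1.42×10^27 W.

P ≈ 1.42×10^27 W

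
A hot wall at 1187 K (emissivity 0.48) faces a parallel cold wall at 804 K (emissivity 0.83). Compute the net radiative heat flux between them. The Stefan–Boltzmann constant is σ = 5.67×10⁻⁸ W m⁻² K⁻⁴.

q ≈ 38800 W/m²

For two large parallel gray plates, q = σ(T₁⁴ − T₂⁴) / (1/ε₁ + 1/ε₂ − 1).
1/ε₁ + 1/ε₂ − 1 = 1/0.48 + 1/0.83 − 1 = 2.288.
T₁⁴ − T₂⁴ = 1.99×10^12 − 4.18×10^11 = 1.57×10^12 K⁴.
q = 5.67×10⁻⁸ × 1.57×10^12 / 2.288 = 38800 W/m².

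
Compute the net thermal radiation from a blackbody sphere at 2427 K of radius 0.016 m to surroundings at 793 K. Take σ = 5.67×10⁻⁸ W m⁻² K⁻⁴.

A = 4πr² = 4π × (0.016)² = 3.22×10^-3 m².
Q = σA(T⁴ − T_s⁴). T⁴ − T_s⁴ = (2427)⁴ − (793)⁴ = 3.47×10^13 − 3.95×10^11 = 3.43×10^13 K⁴.
Q = 5.67×10⁻⁸ × 3.22×10^-3 × 3.43×10^13 = 6260 W.

Q ≈ 6260 W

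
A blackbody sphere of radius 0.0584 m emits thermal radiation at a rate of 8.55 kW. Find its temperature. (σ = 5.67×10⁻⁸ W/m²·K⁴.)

A = 4πr² = 4π × (0.0584)² = 0.0429 m².
From P = σAT⁴, T = (P / σA)^(1/4) = (8550 / (5.67×10⁻⁸ × 0.0429))^(1/4).
T = (3.52×10^12)^(1/4) = 1370 K.

T ≈ 1370 K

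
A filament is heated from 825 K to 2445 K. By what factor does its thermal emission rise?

P ∝ T⁴, so the ratio is (2445/825)⁴ = (2.964)⁴ = 77.1.

ratio ≈ 77.1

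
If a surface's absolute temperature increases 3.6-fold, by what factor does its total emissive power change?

factor ≈ 168

P ∝ T⁴, so the power scales as (3.6)⁴ = 168.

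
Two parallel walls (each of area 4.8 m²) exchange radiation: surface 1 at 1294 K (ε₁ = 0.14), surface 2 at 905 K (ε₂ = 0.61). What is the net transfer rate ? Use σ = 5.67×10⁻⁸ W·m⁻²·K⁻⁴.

For two large parallel gray plates, q = σ(T₁⁴ − T₂⁴) / (1/ε₁ + 1/ε₂ − 1).
1/ε₁ + 1/ε₂ − 1 = 1/0.14 + 1/0.61 − 1 = 7.782.
T₁⁴ − T₂⁴ = 2.80×10^12 − 6.71×10^11 = 2.13×10^12 K⁴.
q = 5.67×10⁻⁸ × 2.13×10^12 / 7.782 = 15500 W/m².
Q = q·A = 15500 × 4.8 = 74600 W.

Q ≈ 74600 W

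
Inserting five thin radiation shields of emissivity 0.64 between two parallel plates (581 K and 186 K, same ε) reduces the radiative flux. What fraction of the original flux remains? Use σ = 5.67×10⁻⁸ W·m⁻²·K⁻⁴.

ratio ≈ 0.167

With N identical shields there are N+1 = 6 gaps in series, each with the same radiative resistance, so the flux falls to 1/(N+1) of its unshielded value.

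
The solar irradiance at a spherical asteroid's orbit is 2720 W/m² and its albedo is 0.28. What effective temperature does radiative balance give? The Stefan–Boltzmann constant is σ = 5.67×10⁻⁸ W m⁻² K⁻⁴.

Power absorbed = (1−a)S·πR²; power emitted = 4πR²σT⁴. Equating and cancelling πR²:
T = ((1−a)S / 4σ)^(1/4) = (1960 / (4 × 5.67×10⁻⁸))^(1/4) = (8.63×10^9)^(1/4).
T = 305 K.

T ≈ 305 K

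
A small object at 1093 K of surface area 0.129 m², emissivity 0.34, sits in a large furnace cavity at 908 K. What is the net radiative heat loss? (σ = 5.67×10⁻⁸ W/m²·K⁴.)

Q ≈ 1860 W

Q = εσA(T⁴ − T_s⁴). T⁴ − T_s⁴ = (1093)⁴ − (908)⁴ = 1.43×10^12 − 6.80×10^11 = 7.47×10^11 K⁴.
Q = 0.34 × 5.67×10⁻⁸ × 0.129 × 7.47×10^11 = 1860 W.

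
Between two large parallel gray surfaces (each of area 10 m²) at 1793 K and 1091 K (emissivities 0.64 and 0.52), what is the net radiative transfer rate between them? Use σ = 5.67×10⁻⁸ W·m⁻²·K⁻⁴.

Q ≈ 2.03×10^6 W

For two large parallel gray plates, q = σ(T₁⁴ − T₂⁴) / (1/ε₁ + 1/ε₂ − 1).
1/ε₁ + 1/ε₂ − 1 = 1/0.64 + 1/0.52 − 1 = 2.486.
T₁⁴ − T₂⁴ = 1.03×10^13 − 1.42×10^12 = 8.92×10^12 K⁴.
q = 5.67×10⁻⁸ × 8.92×10^12 / 2.486 = 2.03×10^5 W/m².
Q = q·A = 2.03×10^5 × 10 = 2.03×10^6 W.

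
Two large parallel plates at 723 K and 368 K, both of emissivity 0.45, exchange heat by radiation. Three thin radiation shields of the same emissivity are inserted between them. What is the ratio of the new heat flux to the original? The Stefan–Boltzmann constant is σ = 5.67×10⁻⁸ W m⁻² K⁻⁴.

With N identical shields there are N+1 = 4 gaps in series, each with the same radiative resistance, so the flux falls to 1/(N+1) of its unshielded value.

ratio ≈ 0.250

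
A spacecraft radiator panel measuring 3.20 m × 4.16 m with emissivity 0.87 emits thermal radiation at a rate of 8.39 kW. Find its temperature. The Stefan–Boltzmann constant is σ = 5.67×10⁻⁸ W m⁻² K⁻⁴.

T ≈ 336 K

A = 3.20 × 4.16 = 13.3 m².
From P = εσAT⁴, T = (P / εσA)^(1/4) = (8390 / (0.87 × 5.67×10⁻⁸ × 13.3))^(1/4).
T = (1.28×10^10)^(1/4) = 336 K.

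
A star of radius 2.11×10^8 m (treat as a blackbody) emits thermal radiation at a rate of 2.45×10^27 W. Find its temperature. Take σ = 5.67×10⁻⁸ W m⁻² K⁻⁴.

A = 4πr² = 4π × (2.11×10^8)² = 5.59×10^17 m².
From P = σAT⁴, T = (P / σA)^(1/4) = (2.45×10^27 / (5.67×10⁻⁸ × 5.59×10^17))^(1/4).
T = (7.72×10^16)^(1/4) = 16700 K.

T ≈ 16700 K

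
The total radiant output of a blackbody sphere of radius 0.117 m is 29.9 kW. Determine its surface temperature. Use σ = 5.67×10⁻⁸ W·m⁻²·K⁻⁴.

A = 4πr² = 4π × (0.117)² = 0.172 m².
From P = σAT⁴, T = (P / σA)^(1/4) = (29900 / (5.67×10⁻⁸ × 0.172))^(1/4).
T = (3.07×10^12)^(1/4) = 1320 K.

T ≈ 1320 K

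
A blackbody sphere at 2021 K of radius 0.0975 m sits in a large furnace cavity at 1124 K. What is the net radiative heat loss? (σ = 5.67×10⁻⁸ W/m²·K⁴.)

Q ≈ 1.02×10^5 W

A = 4πr² = 4π × (0.0975)² = 0.119 m².
Q = σA(T⁴ − T_s⁴). T⁴ − T_s⁴ = (2021)⁴ − (1124)⁴ = 1.67×10^13 − 1.60×10^12 = 1.51×10^13 K⁴.
Q = 5.67×10⁻⁸ × 0.119 × 1.51×10^13 = 1.02×10^5 W.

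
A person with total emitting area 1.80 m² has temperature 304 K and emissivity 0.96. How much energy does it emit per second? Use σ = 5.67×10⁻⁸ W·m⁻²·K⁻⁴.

P ≈ 837 W

Stefan–Boltzmann: P = εσAT⁴ = 0.96 × 5.67×10⁻⁸ × 1.80 × (304)⁴ = 0.96 × 5.67×10⁻⁸ × 1.80 × 8.54×10^9.
P = 837 W.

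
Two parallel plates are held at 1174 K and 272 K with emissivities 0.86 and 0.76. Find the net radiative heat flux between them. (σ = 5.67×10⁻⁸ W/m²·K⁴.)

q ≈ 72600 W/m²

For two large parallel gray plates, q = σ(T₁⁴ − T₂⁴) / (1/ε₁ + 1/ε₂ − 1).
1/ε₁ + 1/ε₂ − 1 = 1/0.86 + 1/0.76 − 1 = 1.479.
T₁⁴ − T₂⁴ = 1.90×10^12 − 5.47×10^9 = 1.89×10^12 K⁴.
q = 5.67×10⁻⁸ × 1.89×10^12 / 1.479 = 72600 W/m².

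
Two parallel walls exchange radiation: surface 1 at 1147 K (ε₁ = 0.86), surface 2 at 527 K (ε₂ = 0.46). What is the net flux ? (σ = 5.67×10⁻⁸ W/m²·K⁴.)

q ≈ 40100 W/m²

For two large parallel gray plates, q = σ(T₁⁴ − T₂⁴) / (1/ε₁ + 1/ε₂ − 1).
1/ε₁ + 1/ε₂ − 1 = 1/0.86 + 1/0.46 − 1 = 2.337.
T₁⁴ − T₂⁴ = 1.73×10^12 − 7.71×10^10 = 1.65×10^12 K⁴.
q = 5.67×10⁻⁸ × 1.65×10^12 / 2.337 = 40100 W/m².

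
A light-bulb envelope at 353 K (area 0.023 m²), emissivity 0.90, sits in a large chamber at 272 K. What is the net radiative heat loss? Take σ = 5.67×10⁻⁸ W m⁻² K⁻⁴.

Q = εσA(T⁴ − T_s⁴). T⁴ − T_s⁴ = (353)⁴ − (272)⁴ = 1.55×10^10 − 5.47×10^9 = 1.01×10^10 K⁴.
Q = 0.90 × 5.67×10⁻⁸ × 0.0230 × 1.01×10^10 = 11.8 W.

Q ≈ 11.8 W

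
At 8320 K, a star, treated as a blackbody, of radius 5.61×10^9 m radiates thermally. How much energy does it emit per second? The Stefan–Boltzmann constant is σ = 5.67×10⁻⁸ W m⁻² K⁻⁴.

P ≈ 1.07×10^29 W

A = 4πr² = 4π × (5.61×10^9)² = 3.95×10^20 m².
P = σAT⁴ = 5.67×10⁻⁸ × 3.95×10^20 × (8320)⁴ = 5.67×10⁻⁸ × 3.95×10^20 × 4.79×10^15.
P = 1.07×10^29 W.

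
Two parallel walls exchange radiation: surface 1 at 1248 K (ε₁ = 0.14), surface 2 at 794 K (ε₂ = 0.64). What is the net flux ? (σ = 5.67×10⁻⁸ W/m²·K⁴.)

q ≈ 14900 W/m²

For two large parallel gray plates, q = σ(T₁⁴ − T₂⁴) / (1/ε₁ + 1/ε₂ − 1).
1/ε₁ + 1/ε₂ − 1 = 1/0.14 + 1/0.64 − 1 = 7.705.
T₁⁴ − T₂⁴ = 2.43×10^12 − 3.97×10^11 = 2.03×10^12 K⁴.
q = 5.67×10⁻⁸ × 2.03×10^12 / 7.705 = 14900 W/m².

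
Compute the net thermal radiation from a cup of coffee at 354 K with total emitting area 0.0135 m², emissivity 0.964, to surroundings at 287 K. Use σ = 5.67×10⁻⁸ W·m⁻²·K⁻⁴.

Q ≈ 6.58 W

Q = εσA(T⁴ − T_s⁴). T⁴ − T_s⁴ = (354)⁴ − (287)⁴ = 1.57×10^10 − 6.78×10^9 = 8.92×10^9 K⁴.
Q = 0.964 × 5.67×10⁻⁸ × 0.0135 × 8.92×10^9 = 6.58 W.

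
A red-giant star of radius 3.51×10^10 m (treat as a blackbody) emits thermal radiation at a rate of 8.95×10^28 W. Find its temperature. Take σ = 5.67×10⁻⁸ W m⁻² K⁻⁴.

A = 4πr² = 4π × (3.51×10^10)² = 1.55×10^22 m².
From P = σAT⁴, T = (P / σA)^(1/4) = (8.95×10^28 / (5.67×10⁻⁸ × 1.55×10^22))^(1/4).
T = (1.02×10^14)^(1/4) = 3180 K.

T ≈ 3180 K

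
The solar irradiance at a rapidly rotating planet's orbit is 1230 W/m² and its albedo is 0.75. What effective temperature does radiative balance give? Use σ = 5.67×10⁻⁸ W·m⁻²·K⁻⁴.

T ≈ 192 K

Power absorbed = (1−a)S·πR²; power emitted = 4πR²σT⁴. Equating and cancelling πR²:
T = ((1−a)S / 4σ)^(1/4) = (308 / (4 × 5.67×10⁻⁸))^(1/4) = (1.36×10^9)^(1/4).
T = 192 K.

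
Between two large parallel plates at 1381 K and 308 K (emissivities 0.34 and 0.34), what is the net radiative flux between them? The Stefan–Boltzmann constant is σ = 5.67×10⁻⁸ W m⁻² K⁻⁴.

q ≈ 42100 W/m²

For two large parallel gray plates, q = σ(T₁⁴ − T₂⁴) / (1/ε₁ + 1/ε₂ − 1).
1/ε₁ + 1/ε₂ − 1 = 1/0.34 + 1/0.34 − 1 = 4.882.
T₁⁴ − T₂⁴ = 3.64×10^12 − 9.00×10^9 = 3.63×10^12 K⁴.
q = 5.67×10⁻⁸ × 3.63×10^12 / 4.882 = 42100 W/m².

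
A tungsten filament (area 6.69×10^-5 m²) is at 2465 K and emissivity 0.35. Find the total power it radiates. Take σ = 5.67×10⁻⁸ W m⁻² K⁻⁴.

Stefan–Boltzmann: P = εσAT⁴ = 0.35 × 5.67×10⁻⁸ × 6.69×10^-5 × (2465)⁴ = 0.35 × 5.67×10⁻⁸ × 6.69×10^-5 × 3.69×10^13.
P = 49.0 W.

P ≈ 49.0 W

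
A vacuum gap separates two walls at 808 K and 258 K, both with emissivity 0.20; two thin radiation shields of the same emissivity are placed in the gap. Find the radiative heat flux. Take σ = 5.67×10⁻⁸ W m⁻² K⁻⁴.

Each of the 3 gaps contributes resistance (2/ε − 1) = 2/0.20 − 1 = 9.000; total = 27.00.
q = σ(T₁⁴ − T₂⁴) / 27.00 = 5.67×10⁻⁸ × 4.22×10^11 / 27.00 = 886 W/m².

q ≈ 886 W/m²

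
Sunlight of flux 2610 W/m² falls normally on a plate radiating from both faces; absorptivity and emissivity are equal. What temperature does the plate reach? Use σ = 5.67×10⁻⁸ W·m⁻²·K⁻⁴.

T ≈ 389 K

Absorbed flux αS = emitted flux 2εσT⁴ per unit area; with α = ε this gives T = (S/2σ)^(1/4).
T = (2610 / (2 × 5.67×10⁻⁸))^(1/4) = (2.30×10^10)^(1/4).
T = 389 K.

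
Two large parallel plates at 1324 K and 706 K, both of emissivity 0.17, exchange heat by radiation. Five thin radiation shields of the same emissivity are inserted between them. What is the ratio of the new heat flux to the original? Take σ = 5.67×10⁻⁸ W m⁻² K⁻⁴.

ratio ≈ 0.167

With N identical shields there are N+1 = 6 gaps in series, each with the same radiative resistance, so the flux falls to 1/(N+1) of its unshielded value.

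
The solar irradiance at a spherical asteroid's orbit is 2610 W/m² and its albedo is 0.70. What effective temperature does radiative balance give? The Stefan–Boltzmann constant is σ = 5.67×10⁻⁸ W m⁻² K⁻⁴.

Power absorbed = (1−a)S·πR²; power emitted = 4πR²σT⁴. Equating and cancelling πR²:
T = ((1−a)S / 4σ)^(1/4) = (783 / (4 × 5.67×10⁻⁸))^(1/4) = (3.45×10^9)^(1/4).
T = 242 K.

T ≈ 242 K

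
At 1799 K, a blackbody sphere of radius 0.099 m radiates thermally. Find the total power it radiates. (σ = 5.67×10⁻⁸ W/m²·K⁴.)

P ≈ 73100 W

A = 4πr² = 4π × (0.099)² = 0.123 m².
P = σAT⁴ = 5.67×10⁻⁸ × 0.123 × (1799)⁴ = 5.67×10⁻⁸ × 0.123 × 1.05×10^13.
P = 73100 W.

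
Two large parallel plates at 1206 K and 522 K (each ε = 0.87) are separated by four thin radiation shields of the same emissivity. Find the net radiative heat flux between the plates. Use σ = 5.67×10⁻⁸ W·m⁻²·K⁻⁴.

q ≈ 17800 W/m²

Each of the 5 gaps contributes resistance (2/ε − 1) = 2/0.87 − 1 = 1.299; total = 6.494.
q = σ(T₁⁴ − T₂⁴) / 6.494 = 5.67×10⁻⁸ × 2.04×10^12 / 6.494 = 17800 W/m².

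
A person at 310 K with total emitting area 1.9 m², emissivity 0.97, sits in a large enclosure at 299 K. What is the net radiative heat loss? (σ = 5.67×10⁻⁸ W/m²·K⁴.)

Q = εσA(T⁴ − T_s⁴). T⁴ − T_s⁴ = (310)⁴ − (299)⁴ = 9.24×10^9 − 7.99×10^9 = 1.24×10^9 K⁴.
Q = 0.97 × 5.67×10⁻⁸ × 1.90 × 1.24×10^9 = 130 W.

Q ≈ 130 W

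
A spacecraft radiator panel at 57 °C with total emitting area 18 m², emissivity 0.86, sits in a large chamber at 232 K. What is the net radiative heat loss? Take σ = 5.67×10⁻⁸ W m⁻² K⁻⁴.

Q ≈ 7870 W

Convert: 57 °C = 330 K.
Q = εσA(T⁴ − T_s⁴). T⁴ − T_s⁴ = (330)⁴ − (232)⁴ = 1.19×10^10 − 2.90×10^9 = 8.96×10^9 K⁴.
Q = 0.86 × 5.67×10⁻⁸ × 18.0 × 8.96×10^9 = 7870 W.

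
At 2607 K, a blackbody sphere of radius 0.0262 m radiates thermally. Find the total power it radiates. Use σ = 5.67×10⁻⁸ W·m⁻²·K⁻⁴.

P ≈ 22600 W

A = 4πr² = 4π × (0.0262)² = 8.63×10^-3 m².
P = σAT⁴ = 5.67×10⁻⁸ × 8.63×10^-3 × (2607)⁴ = 5.67×10⁻⁸ × 8.63×10^-3 × 4.62×10^13.
P = 22600 W.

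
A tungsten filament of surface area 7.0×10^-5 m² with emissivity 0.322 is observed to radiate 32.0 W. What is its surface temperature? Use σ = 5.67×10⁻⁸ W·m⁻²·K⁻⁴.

From P = εσAT⁴, T = (P / εσA)^(1/4) = (32.0 / (0.322 × 5.67×10⁻⁸ × 7.00×10^-5))^(1/4).
T = (2.50×10^13)^(1/4) = 2240 K.

T ≈ 2240 K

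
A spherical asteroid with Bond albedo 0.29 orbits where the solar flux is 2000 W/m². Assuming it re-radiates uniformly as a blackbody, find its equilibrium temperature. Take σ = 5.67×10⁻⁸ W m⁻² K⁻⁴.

T ≈ 281 K

Power absorbed = (1−a)S·πR²; power emitted = 4πR²σT⁴. Equating and cancelling πR²:
T = ((1−a)S / 4σ)^(1/4) = (1420 / (4 × 5.67×10⁻⁸))^(1/4) = (6.26×10^9)^(1/4).
T = 281 K.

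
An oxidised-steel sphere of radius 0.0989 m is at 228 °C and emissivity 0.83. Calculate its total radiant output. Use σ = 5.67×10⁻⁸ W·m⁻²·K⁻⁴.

A = 4πr² = 4π × (0.0989)² = 0.123 m².
228 °C = 501 K.
Stefan–Boltzmann: P = εσAT⁴ = 0.83 × 5.67×10⁻⁸ × 0.123 × (501)⁴ = 0.83 × 5.67×10⁻⁸ × 0.123 × 6.30×10^10.
P = 364 W.

P ≈ 364 W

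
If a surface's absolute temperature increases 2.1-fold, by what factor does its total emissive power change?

factor ≈ 19.4

P ∝ T⁴, so the power scales as (2.1)⁴ = 19.4.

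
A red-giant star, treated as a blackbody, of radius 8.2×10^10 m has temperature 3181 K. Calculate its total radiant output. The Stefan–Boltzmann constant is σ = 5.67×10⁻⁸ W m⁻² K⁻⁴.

A = 4πr² = 4π × (8.2×10^10)² = 8.45×10^22 m².
P = σAT⁴ = 5.67×10⁻⁸ × 8.45×10^22 × (3181)⁴ = 5.67×10⁻⁸ × 8.45×10^22 × 1.02×10^14.
P = 4.91×10^29 W.

P ≈ 4.91×10^29 W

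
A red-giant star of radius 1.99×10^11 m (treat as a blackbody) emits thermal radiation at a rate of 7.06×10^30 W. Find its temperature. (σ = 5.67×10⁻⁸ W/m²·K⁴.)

A = 4πr² = 4π × (1.99×10^11)² = 4.98×10^23 m².
From P = σAT⁴, T = (P / σA)^(1/4) = (7.06×10^30 / (5.67×10⁻⁸ × 4.98×10^23))^(1/4).
T = (2.50×10^14)^(1/4) = 3980 K.

T ≈ 3980 K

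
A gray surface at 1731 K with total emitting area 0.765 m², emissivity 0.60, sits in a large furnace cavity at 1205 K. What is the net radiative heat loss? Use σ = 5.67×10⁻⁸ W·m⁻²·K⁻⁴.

Q ≈ 1.79×10^5 W

Q = εσA(T⁴ − T_s⁴). T⁴ − T_s⁴ = (1731)⁴ − (1205)⁴ = 8.98×10^12 − 2.11×10^12 = 6.87×10^12 K⁴.
Q = 0.60 × 5.67×10⁻⁸ × 0.765 × 6.87×10^12 = 1.79×10^5 W.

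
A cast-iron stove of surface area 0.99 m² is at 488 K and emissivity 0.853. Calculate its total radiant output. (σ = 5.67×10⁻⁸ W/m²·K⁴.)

P = εσAT⁴ = 0.853 × 5.67×10⁻⁸ × 0.990 × (488)⁴ = 0.853 × 5.67×10⁻⁸ × 0.990 × 5.67×10^10.
P = 2720 W.

P ≈ 2720 W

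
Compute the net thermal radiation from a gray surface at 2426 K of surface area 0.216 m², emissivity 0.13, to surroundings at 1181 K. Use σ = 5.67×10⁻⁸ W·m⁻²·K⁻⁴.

Q ≈ 52100 W

Q = εσA(T⁴ − T_s⁴). T⁴ − T_s⁴ = (2426)⁴ − (1181)⁴ = 3.46×10^13 − 1.95×10^12 = 3.27×10^13 K⁴.
Q = 0.13 × 5.67×10⁻⁸ × 0.216 × 3.27×10^13 = 52100 W.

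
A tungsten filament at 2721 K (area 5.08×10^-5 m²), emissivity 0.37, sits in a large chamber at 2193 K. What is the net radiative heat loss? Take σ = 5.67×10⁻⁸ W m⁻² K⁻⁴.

Q = εσA(T⁴ − T_s⁴). T⁴ − T_s⁴ = (2721)⁴ − (2193)⁴ = 5.48×10^13 − 2.31×10^13 = 3.17×10^13 K⁴.
Q = 0.37 × 5.67×10⁻⁸ × 5.08×10^-5 × 3.17×10^13 = 33.8 W.

Q ≈ 33.8 W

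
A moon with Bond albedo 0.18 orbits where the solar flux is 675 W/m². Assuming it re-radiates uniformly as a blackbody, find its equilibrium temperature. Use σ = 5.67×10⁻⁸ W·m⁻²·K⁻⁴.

T ≈ 222 K

Power absorbed = (1−a)S·πR²; power emitted = 4πR²σT⁴. Equating and cancelling πR²:
T = ((1−a)S / 4σ)^(1/4) = (554 / (4 × 5.67×10⁻⁸))^(1/4) = (2.44×10^9)^(1/4).
T = 222 K.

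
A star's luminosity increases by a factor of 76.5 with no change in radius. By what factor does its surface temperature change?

factor ≈ 2.96

P ∝ T⁴ ⇒ T ∝ P^(1/4), so T scales by (76.5)^(1/4) = 2.96.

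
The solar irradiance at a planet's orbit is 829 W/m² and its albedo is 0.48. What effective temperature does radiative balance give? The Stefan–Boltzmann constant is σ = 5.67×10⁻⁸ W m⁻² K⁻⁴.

Power absorbed = (1−a)S·πR²; power emitted = 4πR²σT⁴. Equating and cancelling πR²:
T = ((1−a)S / 4σ)^(1/4) = (431 / (4 × 5.67×10⁻⁸))^(1/4) = (1.90×10^9)^(1/4).
T = 209 K.

T ≈ 209 K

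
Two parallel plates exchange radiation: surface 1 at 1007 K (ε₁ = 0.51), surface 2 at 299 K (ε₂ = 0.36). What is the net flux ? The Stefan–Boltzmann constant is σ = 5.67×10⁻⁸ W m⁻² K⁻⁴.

For two large parallel gray plates, q = σ(T₁⁴ − T₂⁴) / (1/ε₁ + 1/ε₂ − 1).
1/ε₁ + 1/ε₂ − 1 = 1/0.51 + 1/0.36 − 1 = 3.739.
T₁⁴ − T₂⁴ = 1.03×10^12 − 7.99×10^9 = 1.02×10^12 K⁴.
q = 5.67×10⁻⁸ × 1.02×10^12 / 3.739 = 15500 W/m².

q ≈ 15500 W/m²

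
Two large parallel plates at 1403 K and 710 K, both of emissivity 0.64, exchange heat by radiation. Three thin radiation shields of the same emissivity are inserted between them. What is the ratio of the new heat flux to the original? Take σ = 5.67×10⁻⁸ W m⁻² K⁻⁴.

ratio ≈ 0.250

With N identical shields there are N+1 = 4 gaps in series, each with the same radiative resistance, so the flux falls to 1/(N+1) of its unshielded value.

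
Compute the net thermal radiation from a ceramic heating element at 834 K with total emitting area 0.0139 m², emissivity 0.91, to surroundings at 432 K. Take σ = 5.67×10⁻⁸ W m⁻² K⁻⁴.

Q = εσA(T⁴ − T_s⁴). T⁴ − T_s⁴ = (834)⁴ − (432)⁴ = 4.84×10^11 − 3.48×10^10 = 4.49×10^11 K⁴.
Q = 0.91 × 5.67×10⁻⁸ × 0.0139 × 4.49×10^11 = 322 W.

Q ≈ 322 W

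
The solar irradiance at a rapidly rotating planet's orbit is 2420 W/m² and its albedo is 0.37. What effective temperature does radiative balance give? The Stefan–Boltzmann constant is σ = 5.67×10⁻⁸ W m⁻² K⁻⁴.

T ≈ 286 K

Power absorbed = (1−a)S·πR²; power emitted = 4πR²σT⁴. Equating and cancelling πR²:
T = ((1−a)S / 4σ)^(1/4) = (1520 / (4 × 5.67×10⁻⁸))^(1/4) = (6.72×10^9)^(1/4).
T = 286 K.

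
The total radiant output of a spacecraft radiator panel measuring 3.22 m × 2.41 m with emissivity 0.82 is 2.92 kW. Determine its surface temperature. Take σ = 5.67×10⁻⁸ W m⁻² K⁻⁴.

T ≈ 300 K

A = 3.22 × 2.41 = 7.76 m².
From P = εσAT⁴, T = (P / εσA)^(1/4) = (2920 / (0.82 × 5.67×10⁻⁸ × 7.76))^(1/4).
T = (8.09×10^9)^(1/4) = 300 K.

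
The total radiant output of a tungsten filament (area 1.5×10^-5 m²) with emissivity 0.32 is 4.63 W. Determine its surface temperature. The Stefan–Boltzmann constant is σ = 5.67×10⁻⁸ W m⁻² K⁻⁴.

T ≈ 2030 K

From P = εσAT⁴, T = (P / εσA)^(1/4) = (4.63 / (0.32 × 5.67×10⁻⁸ × 1.50×10^-5))^(1/4).
T = (1.70×10^13)^(1/4) = 2030 K.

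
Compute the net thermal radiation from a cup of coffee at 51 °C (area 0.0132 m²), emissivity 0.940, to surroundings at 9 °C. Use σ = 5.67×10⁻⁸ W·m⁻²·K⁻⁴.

Q ≈ 3.30 W

Convert: 51 °C = 324 K; 9 °C = 282 K.
Q = εσA(T⁴ − T_s⁴). T⁴ − T_s⁴ = (324)⁴ − (282)⁴ = 1.10×10^10 − 6.32×10^9 = 4.70×10^9 K⁴.
Q = 0.940 × 5.67×10⁻⁸ × 0.0132 × 4.70×10^9 = 3.30 W.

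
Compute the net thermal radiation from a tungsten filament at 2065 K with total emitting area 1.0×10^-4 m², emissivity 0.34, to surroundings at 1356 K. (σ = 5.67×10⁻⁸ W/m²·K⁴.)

Q = εσA(T⁴ − T_s⁴). T⁴ − T_s⁴ = (2065)⁴ − (1356)⁴ = 1.82×10^13 − 3.38×10^12 = 1.48×10^13 K⁴.
Q = 0.34 × 5.67×10⁻⁸ × 1.00×10^-4 × 1.48×10^13 = 28.5 W.

Q ≈ 28.5 W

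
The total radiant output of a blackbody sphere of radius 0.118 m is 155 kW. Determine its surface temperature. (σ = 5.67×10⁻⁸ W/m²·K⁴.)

T ≈ 1990 K

A = 4πr² = 4π × (0.118)² = 0.175 m².
From P = σAT⁴, T = (P / σA)^(1/4) = (1.55×10^5 / (5.67×10⁻⁸ × 0.175))^(1/4).
T = (1.56×10^13)^(1/4) = 1990 K.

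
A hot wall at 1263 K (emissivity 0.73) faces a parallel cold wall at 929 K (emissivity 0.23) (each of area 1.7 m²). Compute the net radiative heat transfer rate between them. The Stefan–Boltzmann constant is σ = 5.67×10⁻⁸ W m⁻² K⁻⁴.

Q ≈ 36800 W

For two large parallel gray plates, q = σ(T₁⁴ − T₂⁴) / (1/ε₁ + 1/ε₂ − 1).
1/ε₁ + 1/ε₂ − 1 = 1/0.73 + 1/0.23 − 1 = 4.718.
T₁⁴ − T₂⁴ = 2.54×10^12 − 7.45×10^11 = 1.80×10^12 K⁴.
q = 5.67×10⁻⁸ × 1.80×10^12 / 4.718 = 21600 W/m².
Q = q·A = 21600 × 1.7 = 36800 W.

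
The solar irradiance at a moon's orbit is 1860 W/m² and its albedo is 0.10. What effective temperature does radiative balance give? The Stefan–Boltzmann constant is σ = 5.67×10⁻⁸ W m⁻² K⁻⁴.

T ≈ 293 K

Power absorbed = (1−a)S·πR²; power emitted = 4πR²σT⁴. Equating and cancelling πR²:
T = ((1−a)S / 4σ)^(1/4) = (1670 / (4 × 5.67×10⁻⁸))^(1/4) = (7.38×10^9)^(1/4).
T = 293 K.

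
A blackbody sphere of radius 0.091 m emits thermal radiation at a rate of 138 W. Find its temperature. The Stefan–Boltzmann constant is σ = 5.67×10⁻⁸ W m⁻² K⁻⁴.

A = 4πr² = 4π × (0.091)² = 0.104 m².
From P = σAT⁴, T = (P / σA)^(1/4) = (138 / (5.67×10⁻⁸ × 0.104))^(1/4).
T = (2.34×10^10)^(1/4) = 391 K.

T ≈ 391 K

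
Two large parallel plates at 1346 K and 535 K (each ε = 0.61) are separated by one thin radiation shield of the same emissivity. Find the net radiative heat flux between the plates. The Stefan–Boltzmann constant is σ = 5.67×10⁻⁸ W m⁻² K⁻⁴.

q ≈ 39800 W/m²

Each of the 2 gaps contributes resistance (2/ε − 1) = 2/0.61 − 1 = 2.279; total = 4.557.
q = σ(T₁⁴ − T₂⁴) / 4.557 = 5.67×10⁻⁸ × 3.20×10^12 / 4.557 = 39800 W/m².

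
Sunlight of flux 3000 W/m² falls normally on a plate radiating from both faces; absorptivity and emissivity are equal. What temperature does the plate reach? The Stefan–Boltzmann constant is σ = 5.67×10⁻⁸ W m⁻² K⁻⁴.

T ≈ 403 K

Absorbed flux αS = emitted flux 2εσT⁴ per unit area; with α = ε this gives T = (S/2σ)^(1/4).
T = (3000 / (2 × 5.67×10⁻⁸))^(1/4) = (2.65×10^10)^(1/4).
T = 403 K.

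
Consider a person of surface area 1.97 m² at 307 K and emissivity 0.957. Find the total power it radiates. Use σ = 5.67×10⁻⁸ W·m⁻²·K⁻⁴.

P = εσAT⁴ = 0.957 × 5.67×10⁻⁸ × 1.97 × (307)⁴ = 0.957 × 5.67×10⁻⁸ × 1.97 × 8.88×10^9.
P = 950 W.

P ≈ 950 W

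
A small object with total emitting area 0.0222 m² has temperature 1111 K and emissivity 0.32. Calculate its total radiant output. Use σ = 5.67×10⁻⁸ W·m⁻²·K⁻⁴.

P ≈ 614 W

P = εσAT⁴ = 0.32 × 5.67×10⁻⁸ × 0.0222 × (1111)⁴ = 0.32 × 5.67×10⁻⁸ × 0.0222 × 1.52×10^12.
P = 614 W.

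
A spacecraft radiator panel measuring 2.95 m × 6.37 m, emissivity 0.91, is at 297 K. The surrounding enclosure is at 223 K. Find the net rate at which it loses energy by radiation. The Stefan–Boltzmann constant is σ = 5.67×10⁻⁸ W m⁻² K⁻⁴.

A = 2.95 × 6.37 = 18.8 m².
Q = εσA(T⁴ − T_s⁴). T⁴ − T_s⁴ = (297)⁴ − (223)⁴ = 7.78×10^9 − 2.47×10^9 = 5.31×10^9 K⁴.
Q = 0.91 × 5.67×10⁻⁸ × 18.8 × 5.31×10^9 = 5150 W.

Q ≈ 5150 W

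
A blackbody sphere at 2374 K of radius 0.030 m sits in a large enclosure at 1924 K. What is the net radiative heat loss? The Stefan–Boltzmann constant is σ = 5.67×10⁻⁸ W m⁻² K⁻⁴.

A = 4πr² = 4π × (0.030)² = 0.0113 m².
Q = σA(T⁴ − T_s⁴). T⁴ − T_s⁴ = (2374)⁴ − (1924)⁴ = 3.18×10^13 − 1.37×10^13 = 1.81×10^13 K⁴.
Q = 5.67×10⁻⁸ × 0.0113 × 1.81×10^13 = 11600 W.

Q ≈ 11600 W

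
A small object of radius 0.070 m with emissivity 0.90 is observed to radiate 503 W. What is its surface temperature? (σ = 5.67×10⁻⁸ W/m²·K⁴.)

A = 4πr² = 4π × (0.070)² = 0.0616 m².
From P = εσAT⁴, T = (P / εσA)^(1/4) = (503 / (0.90 × 5.67×10⁻⁸ × 0.0616))^(1/4).
T = (1.60×10^11)^(1/4) = 633 K.

T ≈ 633 K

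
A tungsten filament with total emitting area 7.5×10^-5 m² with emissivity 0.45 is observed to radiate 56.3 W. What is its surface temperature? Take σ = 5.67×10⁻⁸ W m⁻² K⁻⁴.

From P = εσAT⁴, T = (P / εσA)^(1/4) = (56.3 / (0.45 × 5.67×10⁻⁸ × 7.50×10^-5))^(1/4).
T = (2.94×10^13)^(1/4) = 2330 K.

T ≈ 2330 K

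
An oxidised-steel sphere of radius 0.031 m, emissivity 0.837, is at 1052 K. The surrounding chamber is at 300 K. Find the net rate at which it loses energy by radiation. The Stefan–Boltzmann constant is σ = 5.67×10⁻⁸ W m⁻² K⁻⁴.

Q ≈ 697 W

A = 4πr² = 4π × (0.031)² = 0.0121 m².
Q = εσA(T⁴ − T_s⁴). T⁴ − T_s⁴ = (1052)⁴ − (300)⁴ = 1.22×10^12 − 8.10×10^9 = 1.22×10^12 K⁴.
Q = 0.837 × 5.67×10⁻⁸ × 0.0121 × 1.22×10^12 = 697 W.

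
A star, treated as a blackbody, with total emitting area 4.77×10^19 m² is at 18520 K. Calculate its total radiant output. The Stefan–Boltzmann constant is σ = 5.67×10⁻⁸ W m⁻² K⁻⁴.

P ≈ 3.18×10^29 W

P = σAT⁴ = 5.67×10⁻⁸ × 4.77×10^19 × (18520)⁴ = 5.67×10⁻⁸ × 4.77×10^19 × 1.18×10^17.
P = 3.18×10^29 W.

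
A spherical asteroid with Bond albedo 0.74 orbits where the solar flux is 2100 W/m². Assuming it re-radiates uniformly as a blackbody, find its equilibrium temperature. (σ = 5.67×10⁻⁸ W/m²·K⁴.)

Power absorbed = (1−a)S·πR²; power emitted = 4πR²σT⁴. Equating and cancelling πR²:
T = ((1−a)S / 4σ)^(1/4) = (546 / (4 × 5.67×10⁻⁸))^(1/4) = (2.41×10^9)^(1/4).
T = 222 K.

T ≈ 222 K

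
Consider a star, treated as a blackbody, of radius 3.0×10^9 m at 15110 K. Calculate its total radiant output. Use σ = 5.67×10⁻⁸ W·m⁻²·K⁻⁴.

P ≈ 3.34×10^29 W

A = 4πr² = 4π × (3.0×10^9)² = 1.13×10^20 m².
P = σAT⁴ = 5.67×10⁻⁸ × 1.13×10^20 × (15110)⁴ = 5.67×10⁻⁸ × 1.13×10^20 × 5.21×10^16.
P = 3.34×10^29 W.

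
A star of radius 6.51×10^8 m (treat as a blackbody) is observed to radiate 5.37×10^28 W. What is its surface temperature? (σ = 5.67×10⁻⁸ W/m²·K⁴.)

T ≈ 20500 K

A = 4πr² = 4π × (6.51×10^8)² = 5.33×10^18 m².
From P = σAT⁴, T = (P / σA)^(1/4) = (5.37×10^28 / (5.67×10⁻⁸ × 5.33×10^18))^(1/4).
T = (1.78×10^17)^(1/4) = 20500 K.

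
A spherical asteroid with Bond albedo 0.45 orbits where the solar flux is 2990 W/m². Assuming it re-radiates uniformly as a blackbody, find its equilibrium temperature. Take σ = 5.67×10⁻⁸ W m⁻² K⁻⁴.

T ≈ 292 K

Power absorbed = (1−a)S·πR²; power emitted = 4πR²σT⁴. Equating and cancelling πR²:
T = ((1−a)S / 4σ)^(1/4) = (1640 / (4 × 5.67×10⁻⁸))^(1/4) = (7.25×10^9)^(1/4).
T = 292 K.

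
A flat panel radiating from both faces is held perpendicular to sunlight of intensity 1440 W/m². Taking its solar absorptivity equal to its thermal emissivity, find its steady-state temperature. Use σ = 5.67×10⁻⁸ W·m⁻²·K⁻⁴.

T ≈ 336 K

Absorbed flux αS = emitted flux 2εσT⁴ per unit area; with α = ε this gives T = (S/2σ)^(1/4).
T = (1440 / (2 × 5.67×10⁻⁸))^(1/4) = (1.27×10^10)^(1/4).
T = 336 K.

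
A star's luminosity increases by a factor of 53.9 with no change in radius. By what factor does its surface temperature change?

factor ≈ 2.71

P ∝ T⁴ ⇒ T ∝ P^(1/4), so T scales by (53.9)^(1/4) = 2.71.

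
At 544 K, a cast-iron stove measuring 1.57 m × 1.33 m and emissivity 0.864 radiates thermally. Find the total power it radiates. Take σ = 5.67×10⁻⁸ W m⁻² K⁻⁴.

A = 1.57 × 1.33 = 2.09 m².
P = εσAT⁴ = 0.864 × 5.67×10⁻⁸ × 2.09 × (544)⁴ = 0.864 × 5.67×10⁻⁸ × 2.09 × 8.76×10^10.
P = 8960 W.

P ≈ 8960 W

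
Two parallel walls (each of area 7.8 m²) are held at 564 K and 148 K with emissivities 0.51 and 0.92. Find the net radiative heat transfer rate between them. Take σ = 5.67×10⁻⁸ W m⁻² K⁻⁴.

Q ≈ 21700 W

For two large parallel gray plates, q = σ(T₁⁴ − T₂⁴) / (1/ε₁ + 1/ε₂ − 1).
1/ε₁ + 1/ε₂ − 1 = 1/0.51 + 1/0.92 − 1 = 2.048.
T₁⁴ − T₂⁴ = 1.01×10^11 − 4.80×10^8 = 1.01×10^11 K⁴.
q = 5.67×10⁻⁸ × 1.01×10^11 / 2.048 = 2790 W/m².
Q = q·A = 2790 × 7.8 = 21700 W.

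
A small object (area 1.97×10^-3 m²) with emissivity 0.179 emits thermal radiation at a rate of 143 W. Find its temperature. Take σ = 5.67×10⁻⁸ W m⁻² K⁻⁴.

T ≈ 1640 K

From P = εσAT⁴, T = (P / εσA)^(1/4) = (143 / (0.179 × 5.67×10⁻⁸ × 1.97×10^-3))^(1/4).
T = (7.15×10^12)^(1/4) = 1640 K.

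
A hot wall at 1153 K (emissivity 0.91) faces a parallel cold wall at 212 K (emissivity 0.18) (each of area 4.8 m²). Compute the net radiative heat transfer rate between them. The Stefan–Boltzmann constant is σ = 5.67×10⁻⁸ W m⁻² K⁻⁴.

Q ≈ 85000 W

For two large parallel gray plates, q = σ(T₁⁴ − T₂⁴) / (1/ε₁ + 1/ε₂ − 1).
1/ε₁ + 1/ε₂ − 1 = 1/0.91 + 1/0.18 − 1 = 5.654.
T₁⁴ − T₂⁴ = 1.77×10^12 − 2.02×10^9 = 1.77×10^12 K⁴.
q = 5.67×10⁻⁸ × 1.77×10^12 / 5.654 = 17700 W/m².
Q = q·A = 17700 × 4.8 = 85000 W.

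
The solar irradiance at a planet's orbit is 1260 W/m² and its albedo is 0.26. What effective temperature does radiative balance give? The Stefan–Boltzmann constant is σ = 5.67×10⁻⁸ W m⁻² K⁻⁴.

Power absorbed = (1−a)S·πR²; power emitted = 4πR²σT⁴. Equating and cancelling πR²:
T = ((1−a)S / 4σ)^(1/4) = (932 / (4 × 5.67×10⁻⁸))^(1/4) = (4.11×10^9)^(1/4).
T = 253 K.

T ≈ 253 K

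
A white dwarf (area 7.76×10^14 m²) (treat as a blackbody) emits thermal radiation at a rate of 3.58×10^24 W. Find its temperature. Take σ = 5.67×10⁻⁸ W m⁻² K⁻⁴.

T ≈ 16900 K

From P = σAT⁴, T = (P / σA)^(1/4) = (3.58×10^24 / (5.67×10⁻⁸ × 7.76×10^14))^(1/4).
T = (8.14×10^16)^(1/4) = 16900 K.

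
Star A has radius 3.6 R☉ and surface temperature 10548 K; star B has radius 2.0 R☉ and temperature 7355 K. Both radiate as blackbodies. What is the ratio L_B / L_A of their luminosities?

L_B/L_A ≈ 0.0730

L = 4πR²σT⁴ ∝ R²T⁴, so L_B/L_A = (2.0/3.6)² × (7355/10548)⁴ = 0.309 × 0.236 = 0.0730.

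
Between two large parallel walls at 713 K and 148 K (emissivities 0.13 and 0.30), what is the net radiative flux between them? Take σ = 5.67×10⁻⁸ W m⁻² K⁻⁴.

q ≈ 1460 W/m²

For two large parallel gray plates, q = σ(T₁⁴ − T₂⁴) / (1/ε₁ + 1/ε₂ − 1).
1/ε₁ + 1/ε₂ − 1 = 1/0.13 + 1/0.30 − 1 = 10.03.
T₁⁴ − T₂⁴ = 2.58×10^11 − 4.80×10^8 = 2.58×10^11 K⁴.
q = 5.67×10⁻⁸ × 2.58×10^11 / 10.03 = 1460 W/m².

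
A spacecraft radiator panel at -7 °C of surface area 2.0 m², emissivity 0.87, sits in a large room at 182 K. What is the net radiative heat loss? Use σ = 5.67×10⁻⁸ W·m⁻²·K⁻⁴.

Q ≈ 386 W

Convert: -7 °C = 266 K.
Q = εσA(T⁴ − T_s⁴). T⁴ − T_s⁴ = (266)⁴ − (182)⁴ = 5.01×10^9 − 1.10×10^9 = 3.91×10^9 K⁴.
Q = 0.87 × 5.67×10⁻⁸ × 2.00 × 3.91×10^9 = 386 W.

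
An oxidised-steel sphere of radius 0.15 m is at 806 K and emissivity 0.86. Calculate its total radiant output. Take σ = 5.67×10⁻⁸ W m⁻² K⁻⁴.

A = 4πr² = 4π × (0.15)² = 0.283 m².
P = εσAT⁴ = 0.86 × 5.67×10⁻⁸ × 0.283 × (806)⁴ = 0.86 × 5.67×10⁻⁸ × 0.283 × 4.22×10^11.
P = 5820 W.

P ≈ 5820 W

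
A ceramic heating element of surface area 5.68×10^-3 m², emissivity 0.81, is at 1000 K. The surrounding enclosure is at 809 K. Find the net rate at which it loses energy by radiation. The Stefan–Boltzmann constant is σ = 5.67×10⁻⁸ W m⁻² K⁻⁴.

Q = εσA(T⁴ − T_s⁴). T⁴ − T_s⁴ = (1000)⁴ − (809)⁴ = 1.00×10^12 − 4.28×10^11 = 5.72×10^11 K⁴.
Q = 0.81 × 5.67×10⁻⁸ × 5.68×10^-3 × 5.72×10^11 = 149 W.

Q ≈ 149 W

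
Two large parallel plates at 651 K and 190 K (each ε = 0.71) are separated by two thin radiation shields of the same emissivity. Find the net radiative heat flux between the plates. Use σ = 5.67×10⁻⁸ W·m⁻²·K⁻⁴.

Each of the 3 gaps contributes resistance (2/ε − 1) = 2/0.71 − 1 = 1.817; total = 5.451.
q = σ(T₁⁴ − T₂⁴) / 5.451 = 5.67×10⁻⁸ × 1.78×10^11 / 5.451 = 1850 W/m².

q ≈ 1850 W/m²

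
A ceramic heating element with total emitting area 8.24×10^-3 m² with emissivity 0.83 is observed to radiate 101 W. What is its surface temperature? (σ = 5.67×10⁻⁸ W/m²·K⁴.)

From P = εσAT⁴, T = (P / εσA)^(1/4) = (101 / (0.83 × 5.67×10⁻⁸ × 8.24×10^-3))^(1/4).
T = (2.60×10^11)^(1/4) = 714 K.

T ≈ 714 K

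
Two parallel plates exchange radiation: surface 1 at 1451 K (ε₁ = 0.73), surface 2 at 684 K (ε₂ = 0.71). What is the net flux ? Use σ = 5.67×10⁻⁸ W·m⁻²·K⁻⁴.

For two large parallel gray plates, q = σ(T₁⁴ − T₂⁴) / (1/ε₁ + 1/ε₂ − 1).
1/ε₁ + 1/ε₂ − 1 = 1/0.73 + 1/0.71 − 1 = 1.778.
T₁⁴ − T₂⁴ = 4.43×10^12 − 2.19×10^11 = 4.21×10^12 K⁴.
q = 5.67×10⁻⁸ × 4.21×10^12 / 1.778 = 1.34×10^5 W/m².

q ≈ 1.34×10^5 W/m²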